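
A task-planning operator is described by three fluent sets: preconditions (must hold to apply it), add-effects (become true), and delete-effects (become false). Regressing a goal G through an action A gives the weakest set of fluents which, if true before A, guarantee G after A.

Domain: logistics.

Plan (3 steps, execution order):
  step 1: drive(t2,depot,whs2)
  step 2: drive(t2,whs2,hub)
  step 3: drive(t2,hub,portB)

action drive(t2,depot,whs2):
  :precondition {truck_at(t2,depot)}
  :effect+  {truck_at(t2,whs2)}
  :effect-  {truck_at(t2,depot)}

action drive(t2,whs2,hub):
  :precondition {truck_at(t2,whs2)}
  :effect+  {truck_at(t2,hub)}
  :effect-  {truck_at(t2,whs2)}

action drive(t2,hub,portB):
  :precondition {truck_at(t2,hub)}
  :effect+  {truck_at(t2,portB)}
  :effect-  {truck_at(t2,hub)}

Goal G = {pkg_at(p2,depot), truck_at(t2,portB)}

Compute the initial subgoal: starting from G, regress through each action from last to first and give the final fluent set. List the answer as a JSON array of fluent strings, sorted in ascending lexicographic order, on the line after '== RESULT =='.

Regress step by step:
  through step 3 (drive(t2,hub,portB)): drop {truck_at(t2,portB)}, keep {pkg_at(p2,depot)}, require {truck_at(t2,hub)}
    → {pkg_at(p2,depot), truck_at(t2,hub)}
  through step 2 (drive(t2,whs2,hub)): drop {truck_at(t2,hub)}, keep {pkg_at(p2,depot)}, require {truck_at(t2,whs2)}
    → {pkg_at(p2,depot), truck_at(t2,whs2)}
  through step 1 (drive(t2,depot,whs2)): drop {truck_at(t2,whs2)}, keep {pkg_at(p2,depot)}, require {truck_at(t2,depot)}
    → {pkg_at(p2,depot), truck_at(t2,depot)}

== RESULT ==
["pkg_at(p2,depot)", "truck_at(t2,depot)"]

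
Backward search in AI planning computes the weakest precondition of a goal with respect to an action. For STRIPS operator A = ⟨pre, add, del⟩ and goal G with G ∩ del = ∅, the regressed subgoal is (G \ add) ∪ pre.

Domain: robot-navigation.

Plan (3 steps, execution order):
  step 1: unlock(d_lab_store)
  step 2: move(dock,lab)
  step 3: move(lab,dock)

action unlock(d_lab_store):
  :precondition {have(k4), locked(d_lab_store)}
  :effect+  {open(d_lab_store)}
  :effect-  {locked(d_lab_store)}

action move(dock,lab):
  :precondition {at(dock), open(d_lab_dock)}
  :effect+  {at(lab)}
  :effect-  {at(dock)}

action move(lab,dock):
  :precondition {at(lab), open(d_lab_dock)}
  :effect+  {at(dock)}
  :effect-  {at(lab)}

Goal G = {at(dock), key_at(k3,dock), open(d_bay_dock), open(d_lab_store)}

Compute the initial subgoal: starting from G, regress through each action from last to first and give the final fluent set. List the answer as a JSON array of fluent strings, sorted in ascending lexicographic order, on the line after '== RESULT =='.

Work backward from the goal:
  through step 3 (move(lab,dock)): drop {at(dock)}, keep {key_at(k3,dock), open(d_bay_dock), open(d_lab_store)}, require {at(lab), open(d_lab_dock)}
    → {at(lab), key_at(k3,dock), open(d_bay_dock), open(d_lab_dock), open(d_lab_store)}
  through step 2 (move(dock,lab)): drop {at(lab)}, keep {key_at(k3,dock), open(d_bay_dock), open(d_lab_dock), open(d_lab_store)}, require {at(dock), open(d_lab_dock)}
    → {at(dock), key_at(k3,dock), open(d_bay_dock), open(d_lab_dock), open(d_lab_store)}
  through step 1 (unlock(d_lab_store)): drop {open(d_lab_store)}, keep {at(dock), key_at(k3,dock), open(d_bay_dock), open(d_lab_dock)}, require {have(k4), locked(d_lab_store)}
    → {at(dock), have(k4), key_at(k3,dock), locked(d_lab_store), open(d_bay_dock), open(d_lab_dock)}

== RESULT ==
["at(dock)", "have(k4)", "key_at(k3,dock)", "locked(d_lab_store)", "open(d_bay_dock)", "open(d_lab_dock)"]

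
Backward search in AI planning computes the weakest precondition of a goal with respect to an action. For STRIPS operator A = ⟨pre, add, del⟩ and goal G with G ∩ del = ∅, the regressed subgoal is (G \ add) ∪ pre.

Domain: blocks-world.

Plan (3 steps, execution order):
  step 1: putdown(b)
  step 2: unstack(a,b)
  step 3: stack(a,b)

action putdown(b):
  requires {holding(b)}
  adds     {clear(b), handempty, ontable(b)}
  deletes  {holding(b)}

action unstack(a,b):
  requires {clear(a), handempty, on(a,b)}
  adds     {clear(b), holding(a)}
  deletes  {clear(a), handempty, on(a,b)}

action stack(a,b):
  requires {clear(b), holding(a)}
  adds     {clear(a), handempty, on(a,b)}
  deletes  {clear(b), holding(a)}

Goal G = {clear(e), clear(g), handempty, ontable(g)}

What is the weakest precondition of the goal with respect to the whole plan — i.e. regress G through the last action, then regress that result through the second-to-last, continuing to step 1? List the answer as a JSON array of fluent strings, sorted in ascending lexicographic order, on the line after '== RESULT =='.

Regress step by step:
  through step 3 (stack(a,b)): drop {handempty}, keep {clear(e), clear(g), ontable(g)}, require {clear(b), holding(a)}
    → {clear(b), clear(e), clear(g), holding(a), ontable(g)}
  through step 2 (unstack(a,b)): drop {clear(b), holding(a)}, keep {clear(e), clear(g), ontable(g)}, require {clear(a), handempty, on(a,b)}
    → {clear(a), clear(e), clear(g), handempty, on(a,b), ontable(g)}
  through step 1 (putdown(b)): drop {handempty}, keep {clear(a), clear(e), clear(g), on(a,b), ontable(g)}, require {holding(b)}
    → {clear(a), clear(e), clear(g), holding(b), on(a,b), ontable(g)}

== RESULT ==
["clear(a)", "clear(e)", "clear(g)", "holding(b)", "on(a,b)", "ontable(g)"]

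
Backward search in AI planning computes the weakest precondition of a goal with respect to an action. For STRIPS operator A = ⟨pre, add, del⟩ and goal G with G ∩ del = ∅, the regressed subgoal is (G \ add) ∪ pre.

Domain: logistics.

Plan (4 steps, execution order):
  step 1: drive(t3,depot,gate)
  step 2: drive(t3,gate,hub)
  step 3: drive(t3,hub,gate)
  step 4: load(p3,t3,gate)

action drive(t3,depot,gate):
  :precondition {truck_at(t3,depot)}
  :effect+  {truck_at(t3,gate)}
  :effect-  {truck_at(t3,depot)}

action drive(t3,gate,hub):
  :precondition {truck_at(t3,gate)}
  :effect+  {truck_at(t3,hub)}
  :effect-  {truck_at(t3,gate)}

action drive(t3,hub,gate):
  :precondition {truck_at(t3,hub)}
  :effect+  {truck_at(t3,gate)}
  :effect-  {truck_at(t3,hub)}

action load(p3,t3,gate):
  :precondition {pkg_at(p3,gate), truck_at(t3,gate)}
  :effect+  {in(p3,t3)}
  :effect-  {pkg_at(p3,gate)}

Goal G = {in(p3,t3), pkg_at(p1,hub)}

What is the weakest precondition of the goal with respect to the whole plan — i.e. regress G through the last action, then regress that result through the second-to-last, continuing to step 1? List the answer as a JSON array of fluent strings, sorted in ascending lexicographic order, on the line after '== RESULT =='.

Work backward from the goal:
  through step 4 (load(p3,t3,gate)): drop {in(p3,t3)}, keep {pkg_at(p1,hub)}, require {pkg_at(p3,gate), truck_at(t3,gate)}
    → {pkg_at(p1,hub), pkg_at(p3,gate), truck_at(t3,gate)}
  through step 3 (drive(t3,hub,gate)): drop {truck_at(t3,gate)}, keep {pkg_at(p1,hub), pkg_at(p3,gate)}, require {truck_at(t3,hub)}
    → {pkg_at(p1,hub), pkg_at(p3,gate), truck_at(t3,hub)}
  through step 2 (drive(t3,gate,hub)): drop {truck_at(t3,hub)}, keep {pkg_at(p1,hub), pkg_at(p3,gate)}, require {truck_at(t3,gate)}
    → {pkg_at(p1,hub), pkg_at(p3,gate), truck_at(t3,gate)}
  through step 1 (drive(t3,depot,gate)): drop {truck_at(t3,gate)}, keep {pkg_at(p1,hub), pkg_at(p3,gate)}, require {truck_at(t3,depot)}
    → {pkg_at(p1,hub), pkg_at(p3,gate), truck_at(t3,depot)}

== RESULT ==
["pkg_at(p1,hub)", "pkg_at(p3,gate)", "truck_at(t3,depot)"]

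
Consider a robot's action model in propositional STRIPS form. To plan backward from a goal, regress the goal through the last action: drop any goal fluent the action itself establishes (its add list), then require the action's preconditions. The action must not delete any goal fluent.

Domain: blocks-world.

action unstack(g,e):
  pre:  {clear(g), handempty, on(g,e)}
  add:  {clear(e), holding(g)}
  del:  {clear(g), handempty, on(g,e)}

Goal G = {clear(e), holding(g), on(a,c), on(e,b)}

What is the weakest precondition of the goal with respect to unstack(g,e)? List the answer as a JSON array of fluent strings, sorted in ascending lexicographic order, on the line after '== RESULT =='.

Compute (G \ add) ∪ pre:
  G ∩ del = {}  (empty — regression defined)
  G \ add = {clear(e), holding(g), on(a,c), on(e,b)} \ {clear(e), holding(g)} = {on(a,c), on(e,b)}
  ∪ pre   = {on(a,c), on(e,b)} ∪ {clear(g), handempty, on(g,e)}
          = {clear(g), handempty, on(a,c), on(e,b), on(g,e)}

== RESULT ==
["clear(g)", "handempty", "on(a,c)", "on(e,b)", "on(g,e)"]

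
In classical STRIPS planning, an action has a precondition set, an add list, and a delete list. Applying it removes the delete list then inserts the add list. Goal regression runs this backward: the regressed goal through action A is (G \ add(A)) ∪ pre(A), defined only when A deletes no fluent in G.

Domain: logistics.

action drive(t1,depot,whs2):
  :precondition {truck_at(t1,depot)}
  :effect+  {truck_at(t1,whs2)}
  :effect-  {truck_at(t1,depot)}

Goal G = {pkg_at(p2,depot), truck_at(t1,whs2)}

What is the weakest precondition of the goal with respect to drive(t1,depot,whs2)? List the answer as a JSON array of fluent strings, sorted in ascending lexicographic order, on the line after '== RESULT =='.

Compute (G \ add) ∪ pre:
  G ∩ del = {}  (empty — regression defined)
  G \ add = {pkg_at(p2,depot), truck_at(t1,whs2)} \ {truck_at(t1,whs2)} = {pkg_at(p2,depot)}
  ∪ pre   = {pkg_at(p2,depot)} ∪ {truck_at(t1,depot)}
          = {pkg_at(p2,depot), truck_at(t1,depot)}

== RESULT ==
["pkg_at(p2,depot)", "truck_at(t1,depot)"]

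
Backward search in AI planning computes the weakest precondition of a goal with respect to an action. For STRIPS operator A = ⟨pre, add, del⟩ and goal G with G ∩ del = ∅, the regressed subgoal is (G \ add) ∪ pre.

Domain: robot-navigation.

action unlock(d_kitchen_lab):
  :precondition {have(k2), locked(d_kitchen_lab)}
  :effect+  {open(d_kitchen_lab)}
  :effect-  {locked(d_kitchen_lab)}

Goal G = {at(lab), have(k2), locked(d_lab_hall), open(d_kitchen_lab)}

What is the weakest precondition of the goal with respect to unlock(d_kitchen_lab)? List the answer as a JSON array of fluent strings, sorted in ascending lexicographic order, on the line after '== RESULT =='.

Compute (G \ add) ∪ pre:
  G ∩ del = {}  (empty — regression defined)
  G \ add = {at(lab), have(k2), locked(d_lab_hall), open(d_kitchen_lab)} \ {open(d_kitchen_lab)} = {at(lab), have(k2), locked(d_lab_hall)}
  ∪ pre   = {at(lab), have(k2), locked(d_lab_hall)} ∪ {have(k2), locked(d_kitchen_lab)}
          = {at(lab), have(k2), locked(d_kitchen_lab), locked(d_lab_hall)}

== RESULT ==
["at(lab)", "have(k2)", "locked(d_kitchen_lab)", "locked(d_lab_hall)"]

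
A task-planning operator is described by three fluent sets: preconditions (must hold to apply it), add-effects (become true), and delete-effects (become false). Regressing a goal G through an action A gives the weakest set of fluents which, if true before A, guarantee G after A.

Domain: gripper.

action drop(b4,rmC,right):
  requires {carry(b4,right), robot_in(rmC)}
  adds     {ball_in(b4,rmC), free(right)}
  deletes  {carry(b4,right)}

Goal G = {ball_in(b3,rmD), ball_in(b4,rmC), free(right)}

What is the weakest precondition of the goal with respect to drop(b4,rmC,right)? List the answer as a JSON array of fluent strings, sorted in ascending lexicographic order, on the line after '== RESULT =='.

Compute (G \ add) ∪ pre:
  G ∩ del = {}  (empty — regression defined)
  G \ add = {ball_in(b3,rmD), ball_in(b4,rmC), free(right)} \ {ball_in(b4,rmC), free(right)} = {ball_in(b3,rmD)}
  ∪ pre   = {ball_in(b3,rmD)} ∪ {carry(b4,right), robot_in(rmC)}
          = {ball_in(b3,rmD), carry(b4,right), robot_in(rmC)}

== RESULT ==
["ball_in(b3,rmD)", "carry(b4,right)", "robot_in(rmC)"]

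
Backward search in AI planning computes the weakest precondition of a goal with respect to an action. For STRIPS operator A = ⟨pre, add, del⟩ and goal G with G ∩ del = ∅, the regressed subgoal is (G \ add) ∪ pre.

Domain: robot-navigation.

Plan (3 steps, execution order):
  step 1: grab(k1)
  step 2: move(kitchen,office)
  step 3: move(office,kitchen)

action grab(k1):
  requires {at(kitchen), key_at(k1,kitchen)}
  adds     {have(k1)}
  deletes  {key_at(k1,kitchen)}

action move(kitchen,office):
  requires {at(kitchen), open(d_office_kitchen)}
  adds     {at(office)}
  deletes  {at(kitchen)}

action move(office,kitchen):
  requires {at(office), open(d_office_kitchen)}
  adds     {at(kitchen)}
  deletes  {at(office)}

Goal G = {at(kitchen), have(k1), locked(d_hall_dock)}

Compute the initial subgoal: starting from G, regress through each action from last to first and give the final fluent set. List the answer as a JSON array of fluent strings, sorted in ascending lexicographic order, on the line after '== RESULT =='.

Work backward from the goal:
  through step 3 (move(office,kitchen)): drop {at(kitchen)}, keep {have(k1), locked(d_hall_dock)}, require {at(office), open(d_office_kitchen)}
    → {at(office), have(k1), locked(d_hall_dock), open(d_office_kitchen)}
  through step 2 (move(kitchen,office)): drop {at(office)}, keep {have(k1), locked(d_hall_dock), open(d_office_kitchen)}, require {at(kitchen), open(d_office_kitchen)}
    → {at(kitchen), have(k1), locked(d_hall_dock), open(d_office_kitchen)}
  through step 1 (grab(k1)): drop {have(k1)}, keep {at(kitchen), locked(d_hall_dock), open(d_office_kitchen)}, require {at(kitchen), key_at(k1,kitchen)}
    → {at(kitchen), key_at(k1,kitchen), locked(d_hall_dock), open(d_office_kitchen)}

== RESULT ==
["at(kitchen)", "key_at(k1,kitchen)", "locked(d_hall_dock)", "open(d_office_kitchen)"]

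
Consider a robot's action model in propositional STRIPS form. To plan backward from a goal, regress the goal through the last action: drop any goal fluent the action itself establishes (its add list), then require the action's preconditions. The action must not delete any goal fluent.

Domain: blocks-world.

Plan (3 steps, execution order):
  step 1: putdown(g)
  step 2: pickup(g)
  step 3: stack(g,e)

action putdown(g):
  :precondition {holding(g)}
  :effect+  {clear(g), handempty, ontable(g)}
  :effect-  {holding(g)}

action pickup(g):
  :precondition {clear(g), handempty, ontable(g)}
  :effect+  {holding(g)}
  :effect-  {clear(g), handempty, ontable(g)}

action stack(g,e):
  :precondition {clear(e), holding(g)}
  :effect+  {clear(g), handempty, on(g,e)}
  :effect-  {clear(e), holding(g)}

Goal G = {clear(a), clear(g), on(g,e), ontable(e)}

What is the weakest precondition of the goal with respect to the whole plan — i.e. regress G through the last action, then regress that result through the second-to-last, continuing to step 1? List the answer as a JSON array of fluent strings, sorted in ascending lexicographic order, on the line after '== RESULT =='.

Work backward from the goal:
  through step 3 (stack(g,e)): drop {clear(g), on(g,e)}, keep {clear(a), ontable(e)}, require {clear(e), holding(g)}
    → {clear(a), clear(e), holding(g), ontable(e)}
  through step 2 (pickup(g)): drop {holding(g)}, keep {clear(a), clear(e), ontable(e)}, require {clear(g), handempty, ontable(g)}
    → {clear(a), clear(e), clear(g), handempty, ontable(e), ontable(g)}
  through step 1 (putdown(g)): drop {clear(g), handempty, ontable(g)}, keep {clear(a), clear(e), ontable(e)}, require {holding(g)}
    → {clear(a), clear(e), holding(g), ontable(e)}

== RESULT ==
["clear(a)", "clear(e)", "holding(g)", "ontable(e)"]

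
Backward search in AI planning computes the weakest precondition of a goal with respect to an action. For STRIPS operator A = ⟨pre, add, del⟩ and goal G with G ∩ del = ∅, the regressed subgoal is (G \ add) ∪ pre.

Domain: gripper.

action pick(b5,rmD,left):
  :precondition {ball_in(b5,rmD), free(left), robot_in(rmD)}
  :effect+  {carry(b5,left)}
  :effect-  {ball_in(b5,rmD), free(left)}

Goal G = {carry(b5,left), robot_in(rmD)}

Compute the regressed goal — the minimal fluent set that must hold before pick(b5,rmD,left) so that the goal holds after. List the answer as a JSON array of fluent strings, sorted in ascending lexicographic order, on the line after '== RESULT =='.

Compute (G \ add) ∪ pre:
  G ∩ del = {}  (empty — regression defined)
  G \ add = {carry(b5,left), robot_in(rmD)} \ {carry(b5,left)} = {robot_in(rmD)}
  ∪ pre   = {robot_in(rmD)} ∪ {ball_in(b5,rmD), free(left), robot_in(rmD)}
          = {ball_in(b5,rmD), free(left), robot_in(rmD)}

== RESULT ==
["ball_in(b5,rmD)", "free(left)", "robot_in(rmD)"]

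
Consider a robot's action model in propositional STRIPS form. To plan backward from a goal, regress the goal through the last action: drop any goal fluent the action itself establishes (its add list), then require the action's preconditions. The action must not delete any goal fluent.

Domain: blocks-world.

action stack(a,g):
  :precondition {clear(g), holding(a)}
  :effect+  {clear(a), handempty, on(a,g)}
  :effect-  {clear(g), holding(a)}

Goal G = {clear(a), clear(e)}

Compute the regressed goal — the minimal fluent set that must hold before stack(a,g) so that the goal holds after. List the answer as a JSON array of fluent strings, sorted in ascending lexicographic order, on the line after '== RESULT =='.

Compute (G \ add) ∪ pre:
  G ∩ del = {}  (empty — regression defined)
  G \ add = {clear(a), clear(e)} \ {clear(a), handempty, on(a,g)} = {clear(e)}
  ∪ pre   = {clear(e)} ∪ {clear(g), holding(a)}
          = {clear(e), clear(g), holding(a)}

== RESULT ==
["clear(e)", "clear(g)", "holding(a)"]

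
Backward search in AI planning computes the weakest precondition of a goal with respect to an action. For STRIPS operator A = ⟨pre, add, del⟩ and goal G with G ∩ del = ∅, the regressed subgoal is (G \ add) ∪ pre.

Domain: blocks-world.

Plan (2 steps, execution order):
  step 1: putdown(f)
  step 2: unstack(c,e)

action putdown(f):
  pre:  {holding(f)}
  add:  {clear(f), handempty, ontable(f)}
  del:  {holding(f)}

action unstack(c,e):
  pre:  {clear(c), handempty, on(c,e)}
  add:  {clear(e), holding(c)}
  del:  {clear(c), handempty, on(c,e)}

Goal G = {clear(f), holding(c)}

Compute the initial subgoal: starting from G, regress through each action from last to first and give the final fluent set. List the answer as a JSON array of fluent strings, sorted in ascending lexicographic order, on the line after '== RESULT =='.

Regress step by step:
  through step 2 (unstack(c,e)): drop {holding(c)}, keep {clear(f)}, require {clear(c), handempty, on(c,e)}
    → {clear(c), clear(f), handempty, on(c,e)}
  through step 1 (putdown(f)): drop {clear(f), handempty}, keep {clear(c), on(c,e)}, require {holding(f)}
    → {clear(c), holding(f), on(c,e)}

== RESULT ==
["clear(c)", "holding(f)", "on(c,e)"]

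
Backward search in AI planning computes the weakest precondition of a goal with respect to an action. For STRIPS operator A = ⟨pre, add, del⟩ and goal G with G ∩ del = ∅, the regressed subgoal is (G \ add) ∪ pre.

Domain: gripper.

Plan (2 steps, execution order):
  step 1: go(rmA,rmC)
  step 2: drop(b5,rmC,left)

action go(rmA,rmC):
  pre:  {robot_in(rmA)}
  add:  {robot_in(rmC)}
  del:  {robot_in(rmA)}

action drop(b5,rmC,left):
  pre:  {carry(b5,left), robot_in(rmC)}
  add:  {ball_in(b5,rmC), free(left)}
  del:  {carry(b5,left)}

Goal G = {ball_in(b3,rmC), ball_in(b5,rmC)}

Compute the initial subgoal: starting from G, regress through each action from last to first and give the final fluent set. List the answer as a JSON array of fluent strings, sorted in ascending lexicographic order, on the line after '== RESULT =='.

Work backward from the goal:
  through step 2 (drop(b5,rmC,left)): drop {ball_in(b5,rmC)}, keep {ball_in(b3,rmC)}, require {carry(b5,left), robot_in(rmC)}
    → {ball_in(b3,rmC), carry(b5,left), robot_in(rmC)}
  through step 1 (go(rmA,rmC)): drop {robot_in(rmC)}, keep {ball_in(b3,rmC), carry(b5,left)}, require {robot_in(rmA)}
    → {ball_in(b3,rmC), carry(b5,left), robot_in(rmA)}

== RESULT ==
["ball_in(b3,rmC)", "carry(b5,left)", "robot_in(rmA)"]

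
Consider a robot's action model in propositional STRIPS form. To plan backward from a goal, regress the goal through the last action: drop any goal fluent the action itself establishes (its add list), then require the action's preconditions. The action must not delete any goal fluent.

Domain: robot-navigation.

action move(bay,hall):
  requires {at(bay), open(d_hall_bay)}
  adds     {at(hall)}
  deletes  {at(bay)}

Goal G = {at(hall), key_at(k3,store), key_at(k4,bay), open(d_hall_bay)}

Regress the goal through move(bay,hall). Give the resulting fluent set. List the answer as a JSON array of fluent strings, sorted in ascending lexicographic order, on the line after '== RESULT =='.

Regress:
  G ∩ del = {}  (empty — regression defined)
  G \ add = {at(hall), key_at(k3,store), key_at(k4,bay), open(d_hall_bay)} \ {at(hall)} = {key_at(k3,store), key_at(k4,bay), open(d_hall_bay)}
  ∪ pre   = {key_at(k3,store), key_at(k4,bay), open(d_hall_bay)} ∪ {at(bay), open(d_hall_bay)}
          = {at(bay), key_at(k3,store), key_at(k4,bay), open(d_hall_bay)}

== RESULT ==
["at(bay)", "key_at(k3,store)", "key_at(k4,bay)", "open(d_hall_bay)"]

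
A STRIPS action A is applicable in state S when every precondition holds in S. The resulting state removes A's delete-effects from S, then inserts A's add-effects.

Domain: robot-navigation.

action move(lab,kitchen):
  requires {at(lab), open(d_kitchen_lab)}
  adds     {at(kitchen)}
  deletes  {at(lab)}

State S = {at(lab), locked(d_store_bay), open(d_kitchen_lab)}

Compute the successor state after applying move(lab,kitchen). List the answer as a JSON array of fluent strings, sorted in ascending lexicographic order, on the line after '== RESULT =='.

Compute (S \ del) ∪ add:
  pre ⊆ S: {at(lab), open(d_kitchen_lab)} ⊆ S  — applicable
  S \ del = {locked(d_store_bay), open(d_kitchen_lab)}
  ∪ add   = {at(kitchen), locked(d_store_bay), open(d_kitchen_lab)}

== RESULT ==
["at(kitchen)", "locked(d_store_bay)", "open(d_kitchen_lab)"]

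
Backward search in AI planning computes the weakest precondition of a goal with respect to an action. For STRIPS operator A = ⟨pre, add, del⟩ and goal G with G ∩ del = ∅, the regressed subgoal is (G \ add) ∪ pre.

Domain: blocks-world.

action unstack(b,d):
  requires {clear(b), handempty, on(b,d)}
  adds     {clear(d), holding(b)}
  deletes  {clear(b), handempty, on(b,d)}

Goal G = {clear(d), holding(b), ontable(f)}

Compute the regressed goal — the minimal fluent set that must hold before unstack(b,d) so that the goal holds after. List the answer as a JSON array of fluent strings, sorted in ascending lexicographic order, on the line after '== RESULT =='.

Regress:
  G ∩ del = {}  (empty — regression defined)
  G \ add = {clear(d), holding(b), ontable(f)} \ {clear(d), holding(b)} = {ontable(f)}
  ∪ pre   = {ontable(f)} ∪ {clear(b), handempty, on(b,d)}
          = {clear(b), handempty, on(b,d), ontable(f)}

== RESULT ==
["clear(b)", "handempty", "on(b,d)", "ontable(f)"]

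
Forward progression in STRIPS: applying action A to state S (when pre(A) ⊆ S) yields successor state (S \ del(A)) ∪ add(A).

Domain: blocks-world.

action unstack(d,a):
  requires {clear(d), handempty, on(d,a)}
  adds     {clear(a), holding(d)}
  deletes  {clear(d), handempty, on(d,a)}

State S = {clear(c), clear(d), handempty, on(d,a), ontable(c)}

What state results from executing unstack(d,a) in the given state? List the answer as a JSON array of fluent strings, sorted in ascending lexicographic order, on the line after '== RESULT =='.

Progress:
  pre ⊆ S: {clear(d), handempty, on(d,a)} ⊆ S  — applicable
  S \ del = {clear(c), ontable(c)}
  ∪ add   = {clear(a), clear(c), holding(d), ontable(c)}

== RESULT ==
["clear(a)", "clear(c)", "holding(d)", "ontable(c)"]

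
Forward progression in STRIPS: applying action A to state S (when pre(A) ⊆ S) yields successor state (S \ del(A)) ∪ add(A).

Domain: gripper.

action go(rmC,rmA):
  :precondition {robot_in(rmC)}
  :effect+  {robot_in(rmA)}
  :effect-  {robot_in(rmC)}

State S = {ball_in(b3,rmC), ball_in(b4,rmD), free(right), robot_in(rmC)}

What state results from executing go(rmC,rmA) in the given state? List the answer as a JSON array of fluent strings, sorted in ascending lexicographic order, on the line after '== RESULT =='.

Compute (S \ del) ∪ add:
  pre ⊆ S: {robot_in(rmC)} ⊆ S  — applicable
  S \ del = {ball_in(b3,rmC), ball_in(b4,rmD), free(right)}
  ∪ add   = {ball_in(b3,rmC), ball_in(b4,rmD), free(right), robot_in(rmA)}

== RESULT ==
["ball_in(b3,rmC)", "ball_in(b4,rmD)", "free(right)", "robot_in(rmA)"]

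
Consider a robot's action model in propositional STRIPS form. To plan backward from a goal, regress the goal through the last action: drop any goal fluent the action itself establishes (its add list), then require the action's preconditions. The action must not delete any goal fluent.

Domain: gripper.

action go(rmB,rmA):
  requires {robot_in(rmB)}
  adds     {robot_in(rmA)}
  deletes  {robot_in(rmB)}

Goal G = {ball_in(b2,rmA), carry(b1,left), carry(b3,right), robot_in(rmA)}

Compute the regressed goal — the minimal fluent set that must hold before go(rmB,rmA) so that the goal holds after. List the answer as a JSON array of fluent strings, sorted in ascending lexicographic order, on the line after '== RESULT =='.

Compute (G \ add) ∪ pre:
  G ∩ del = {}  (empty — regression defined)
  G \ add = {ball_in(b2,rmA), carry(b1,left), carry(b3,right), robot_in(rmA)} \ {robot_in(rmA)} = {ball_in(b2,rmA), carry(b1,left), carry(b3,right)}
  ∪ pre   = {ball_in(b2,rmA), carry(b1,left), carry(b3,right)} ∪ {robot_in(rmB)}
          = {ball_in(b2,rmA), carry(b1,left), carry(b3,right), robot_in(rmB)}

== RESULT ==
["ball_in(b2,rmA)", "carry(b1,left)", "carry(b3,right)", "robot_in(rmB)"]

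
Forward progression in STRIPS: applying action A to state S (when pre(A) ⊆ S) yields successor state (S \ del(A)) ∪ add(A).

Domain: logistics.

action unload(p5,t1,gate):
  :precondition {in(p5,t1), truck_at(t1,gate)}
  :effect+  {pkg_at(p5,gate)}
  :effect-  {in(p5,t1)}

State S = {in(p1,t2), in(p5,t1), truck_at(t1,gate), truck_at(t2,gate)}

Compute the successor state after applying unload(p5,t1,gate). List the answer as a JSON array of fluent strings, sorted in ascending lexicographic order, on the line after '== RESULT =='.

Compute (S \ del) ∪ add:
  pre ⊆ S: {in(p5,t1), truck_at(t1,gate)} ⊆ S  — applicable
  S \ del = {in(p1,t2), truck_at(t1,gate), truck_at(t2,gate)}
  ∪ add   = {in(p1,t2), pkg_at(p5,gate), truck_at(t1,gate), truck_at(t2,gate)}

== RESULT ==
["in(p1,t2)", "pkg_at(p5,gate)", "truck_at(t1,gate)", "truck_at(t2,gate)"]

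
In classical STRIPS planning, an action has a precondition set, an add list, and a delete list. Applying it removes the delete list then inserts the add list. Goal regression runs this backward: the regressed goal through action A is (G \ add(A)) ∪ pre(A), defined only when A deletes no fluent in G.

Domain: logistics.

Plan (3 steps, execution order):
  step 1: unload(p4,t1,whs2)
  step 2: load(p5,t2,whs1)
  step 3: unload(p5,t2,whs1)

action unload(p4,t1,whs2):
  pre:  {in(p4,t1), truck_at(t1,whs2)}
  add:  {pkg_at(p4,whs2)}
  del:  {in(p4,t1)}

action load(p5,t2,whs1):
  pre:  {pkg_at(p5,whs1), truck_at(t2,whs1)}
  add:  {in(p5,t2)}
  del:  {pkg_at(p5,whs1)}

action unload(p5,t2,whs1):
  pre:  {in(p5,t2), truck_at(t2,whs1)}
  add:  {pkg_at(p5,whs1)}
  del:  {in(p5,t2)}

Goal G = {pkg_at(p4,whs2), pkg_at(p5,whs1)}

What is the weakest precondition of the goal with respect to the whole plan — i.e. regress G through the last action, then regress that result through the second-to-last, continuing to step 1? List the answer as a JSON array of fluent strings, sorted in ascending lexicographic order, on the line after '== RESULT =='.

Work backward from the goal:
  through step 3 (unload(p5,t2,whs1)): drop {pkg_at(p5,whs1)}, keep {pkg_at(p4,whs2)}, require {in(p5,t2), truck_at(t2,whs1)}
    → {in(p5,t2), pkg_at(p4,whs2), truck_at(t2,whs1)}
  through step 2 (load(p5,t2,whs1)): drop {in(p5,t2)}, keep {pkg_at(p4,whs2), truck_at(t2,whs1)}, require {pkg_at(p5,whs1), truck_at(t2,whs1)}
    → {pkg_at(p4,whs2), pkg_at(p5,whs1), truck_at(t2,whs1)}
  through step 1 (unload(p4,t1,whs2)): drop {pkg_at(p4,whs2)}, keep {pkg_at(p5,whs1), truck_at(t2,whs1)}, require {in(p4,t1), truck_at(t1,whs2)}
    → {in(p4,t1), pkg_at(p5,whs1), truck_at(t1,whs2), truck_at(t2,whs1)}

== RESULT ==
["in(p4,t1)", "pkg_at(p5,whs1)", "truck_at(t1,whs2)", "truck_at(t2,whs1)"]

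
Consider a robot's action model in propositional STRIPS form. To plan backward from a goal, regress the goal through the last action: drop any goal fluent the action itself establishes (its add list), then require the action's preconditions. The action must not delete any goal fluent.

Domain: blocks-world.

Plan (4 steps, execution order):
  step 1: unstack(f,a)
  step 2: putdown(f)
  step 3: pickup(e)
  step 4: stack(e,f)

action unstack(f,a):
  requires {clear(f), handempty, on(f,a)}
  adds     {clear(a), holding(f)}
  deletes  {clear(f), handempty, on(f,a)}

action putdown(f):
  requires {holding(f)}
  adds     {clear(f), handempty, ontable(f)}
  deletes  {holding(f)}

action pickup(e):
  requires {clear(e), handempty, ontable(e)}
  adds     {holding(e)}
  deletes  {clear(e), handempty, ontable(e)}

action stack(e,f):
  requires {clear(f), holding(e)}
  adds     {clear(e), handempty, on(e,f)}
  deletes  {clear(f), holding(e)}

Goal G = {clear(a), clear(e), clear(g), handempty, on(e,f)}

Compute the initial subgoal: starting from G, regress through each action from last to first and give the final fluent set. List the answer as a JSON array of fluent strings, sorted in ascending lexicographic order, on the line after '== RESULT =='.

Regress step by step:
  through step 4 (stack(e,f)): drop {clear(e), handempty, on(e,f)}, keep {clear(a), clear(g)}, require {clear(f), holding(e)}
    → {clear(a), clear(f), clear(g), holding(e)}
  through step 3 (pickup(e)): drop {holding(e)}, keep {clear(a), clear(f), clear(g)}, require {clear(e), handempty, ontable(e)}
    → {clear(a), clear(e), clear(f), clear(g), handempty, ontable(e)}
  through step 2 (putdown(f)): drop {clear(f), handempty}, keep {clear(a), clear(e), clear(g), ontable(e)}, require {holding(f)}
    → {clear(a), clear(e), clear(g), holding(f), ontable(e)}
  through step 1 (unstack(f,a)): drop {clear(a), holding(f)}, keep {clear(e), clear(g), ontable(e)}, require {clear(f), handempty, on(f,a)}
    → {clear(e), clear(f), clear(g), handempty, on(f,a), ontable(e)}

== RESULT ==
["clear(e)", "clear(f)", "clear(g)", "handempty", "on(f,a)", "ontable(e)"]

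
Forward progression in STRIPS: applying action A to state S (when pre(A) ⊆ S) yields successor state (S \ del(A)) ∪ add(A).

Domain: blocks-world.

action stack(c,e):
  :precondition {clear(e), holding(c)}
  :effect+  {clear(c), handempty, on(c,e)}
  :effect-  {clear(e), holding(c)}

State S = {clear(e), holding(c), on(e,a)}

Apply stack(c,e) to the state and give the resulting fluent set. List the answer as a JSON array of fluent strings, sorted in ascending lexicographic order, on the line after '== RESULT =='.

Progress:
  pre ⊆ S: {clear(e), holding(c)} ⊆ S  — applicable
  S \ del = {on(e,a)}
  ∪ add   = {clear(c), handempty, on(c,e), on(e,a)}

== RESULT ==
["clear(c)", "handempty", "on(c,e)", "on(e,a)"]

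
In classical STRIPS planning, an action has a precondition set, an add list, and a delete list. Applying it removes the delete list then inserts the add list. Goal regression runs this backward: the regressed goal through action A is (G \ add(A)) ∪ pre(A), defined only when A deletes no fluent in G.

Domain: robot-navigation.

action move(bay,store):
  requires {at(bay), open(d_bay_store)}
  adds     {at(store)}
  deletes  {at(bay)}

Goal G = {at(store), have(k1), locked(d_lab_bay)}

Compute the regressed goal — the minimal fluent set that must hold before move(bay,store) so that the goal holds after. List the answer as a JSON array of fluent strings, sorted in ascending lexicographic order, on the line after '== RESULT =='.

Regress:
  G ∩ del = {}  (empty — regression defined)
  G \ add = {at(store), have(k1), locked(d_lab_bay)} \ {at(store)} = {have(k1), locked(d_lab_bay)}
  ∪ pre   = {have(k1), locked(d_lab_bay)} ∪ {at(bay), open(d_bay_store)}
          = {at(bay), have(k1), locked(d_lab_bay), open(d_bay_store)}

== RESULT ==
["at(bay)", "have(k1)", "locked(d_lab_bay)", "open(d_bay_store)"]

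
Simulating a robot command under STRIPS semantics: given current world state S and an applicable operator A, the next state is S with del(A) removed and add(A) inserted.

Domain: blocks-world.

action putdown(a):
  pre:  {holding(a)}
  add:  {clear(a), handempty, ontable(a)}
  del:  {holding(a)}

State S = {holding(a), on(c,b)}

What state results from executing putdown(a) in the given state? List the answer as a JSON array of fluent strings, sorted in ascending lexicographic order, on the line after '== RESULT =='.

Progress:
  pre ⊆ S: {holding(a)} ⊆ S  — applicable
  S \ del = {on(c,b)}
  ∪ add   = {clear(a), handempty, on(c,b), ontable(a)}

== RESULT ==
["clear(a)", "handempty", "on(c,b)", "ontable(a)"]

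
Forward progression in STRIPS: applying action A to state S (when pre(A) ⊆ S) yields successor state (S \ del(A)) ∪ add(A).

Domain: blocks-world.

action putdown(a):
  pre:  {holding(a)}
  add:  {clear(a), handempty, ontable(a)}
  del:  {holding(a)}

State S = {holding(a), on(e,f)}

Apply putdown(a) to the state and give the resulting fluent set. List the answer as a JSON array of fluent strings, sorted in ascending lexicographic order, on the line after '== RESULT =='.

Compute (S \ del) ∪ add:
  pre ⊆ S: {holding(a)} ⊆ S  — applicable
  S \ del = {on(e,f)}
  ∪ add   = {clear(a), handempty, on(e,f), ontable(a)}

== RESULT ==
["clear(a)", "handempty", "on(e,f)", "ontable(a)"]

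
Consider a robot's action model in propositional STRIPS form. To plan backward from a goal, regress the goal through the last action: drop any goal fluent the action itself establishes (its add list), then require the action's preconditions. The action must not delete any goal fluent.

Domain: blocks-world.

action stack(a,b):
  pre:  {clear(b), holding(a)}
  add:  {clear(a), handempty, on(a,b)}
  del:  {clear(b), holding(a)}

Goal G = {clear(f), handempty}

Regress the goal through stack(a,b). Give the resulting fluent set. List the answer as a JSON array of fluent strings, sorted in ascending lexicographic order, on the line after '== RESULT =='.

Regress:
  G ∩ del = {}  (empty — regression defined)
  G \ add = {clear(f), handempty} \ {clear(a), handempty, on(a,b)} = {clear(f)}
  ∪ pre   = {clear(f)} ∪ {clear(b), holding(a)}
          = {clear(b), clear(f), holding(a)}

== RESULT ==
["clear(b)", "clear(f)", "holding(a)"]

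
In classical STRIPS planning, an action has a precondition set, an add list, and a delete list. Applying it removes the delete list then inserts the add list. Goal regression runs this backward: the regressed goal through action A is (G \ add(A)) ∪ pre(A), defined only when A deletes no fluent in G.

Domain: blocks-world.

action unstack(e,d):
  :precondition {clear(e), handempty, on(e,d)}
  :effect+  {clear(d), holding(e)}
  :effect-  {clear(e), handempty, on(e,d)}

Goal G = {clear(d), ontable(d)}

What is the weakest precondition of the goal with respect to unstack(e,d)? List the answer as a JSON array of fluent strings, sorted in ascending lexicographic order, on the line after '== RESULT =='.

Compute (G \ add) ∪ pre:
  G ∩ del = {}  (empty — regression defined)
  G \ add = {clear(d), ontable(d)} \ {clear(d), holding(e)} = {ontable(d)}
  ∪ pre   = {ontable(d)} ∪ {clear(e), handempty, on(e,d)}
          = {clear(e), handempty, on(e,d), ontable(d)}

== RESULT ==
["clear(e)", "handempty", "on(e,d)", "ontable(d)"]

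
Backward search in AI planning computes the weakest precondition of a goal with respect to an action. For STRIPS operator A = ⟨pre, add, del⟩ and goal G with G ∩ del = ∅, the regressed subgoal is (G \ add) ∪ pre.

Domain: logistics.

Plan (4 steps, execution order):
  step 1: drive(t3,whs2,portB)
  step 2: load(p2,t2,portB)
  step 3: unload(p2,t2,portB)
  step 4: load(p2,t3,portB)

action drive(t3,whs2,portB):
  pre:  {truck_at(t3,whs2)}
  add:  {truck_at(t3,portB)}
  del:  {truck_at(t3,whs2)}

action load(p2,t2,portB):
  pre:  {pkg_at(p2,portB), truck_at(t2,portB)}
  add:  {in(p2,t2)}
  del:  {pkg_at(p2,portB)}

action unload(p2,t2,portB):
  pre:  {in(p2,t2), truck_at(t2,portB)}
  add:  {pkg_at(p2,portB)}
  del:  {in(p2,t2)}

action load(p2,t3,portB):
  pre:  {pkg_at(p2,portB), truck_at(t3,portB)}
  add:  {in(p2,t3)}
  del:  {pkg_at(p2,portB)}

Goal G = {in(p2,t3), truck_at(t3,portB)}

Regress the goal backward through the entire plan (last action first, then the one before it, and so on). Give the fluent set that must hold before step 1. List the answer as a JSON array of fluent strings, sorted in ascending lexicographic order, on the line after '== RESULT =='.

Work backward from the goal:
  through step 4 (load(p2,t3,portB)): drop {in(p2,t3)}, keep {truck_at(t3,portB)}, require {pkg_at(p2,portB), truck_at(t3,portB)}
    → {pkg_at(p2,portB), truck_at(t3,portB)}
  through step 3 (unload(p2,t2,portB)): drop {pkg_at(p2,portB)}, keep {truck_at(t3,portB)}, require {in(p2,t2), truck_at(t2,portB)}
    → {in(p2,t2), truck_at(t2,portB), truck_at(t3,portB)}
  through step 2 (load(p2,t2,portB)): drop {in(p2,t2)}, keep {truck_at(t2,portB), truck_at(t3,portB)}, require {pkg_at(p2,portB), truck_at(t2,portB)}
    → {pkg_at(p2,portB), truck_at(t2,portB), truck_at(t3,portB)}
  through step 1 (drive(t3,whs2,portB)): drop {truck_at(t3,portB)}, keep {pkg_at(p2,portB), truck_at(t2,portB)}, require {truck_at(t3,whs2)}
    → {pkg_at(p2,portB), truck_at(t2,portB), truck_at(t3,whs2)}

== RESULT ==
["pkg_at(p2,portB)", "truck_at(t2,portB)", "truck_at(t3,whs2)"]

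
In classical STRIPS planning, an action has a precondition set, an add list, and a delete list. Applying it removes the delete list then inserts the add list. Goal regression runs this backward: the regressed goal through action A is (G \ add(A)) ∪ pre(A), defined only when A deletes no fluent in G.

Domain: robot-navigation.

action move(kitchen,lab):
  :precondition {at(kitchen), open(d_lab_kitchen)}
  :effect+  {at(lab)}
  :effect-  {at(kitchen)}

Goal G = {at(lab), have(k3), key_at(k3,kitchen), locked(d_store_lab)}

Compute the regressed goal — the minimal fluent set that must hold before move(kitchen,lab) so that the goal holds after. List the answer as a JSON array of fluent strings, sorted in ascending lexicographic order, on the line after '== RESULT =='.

Compute (G \ add) ∪ pre:
  G ∩ del = {}  (empty — regression defined)
  G \ add = {at(lab), have(k3), key_at(k3,kitchen), locked(d_store_lab)} \ {at(lab)} = {have(k3), key_at(k3,kitchen), locked(d_store_lab)}
  ∪ pre   = {have(k3), key_at(k3,kitchen), locked(d_store_lab)} ∪ {at(kitchen), open(d_lab_kitchen)}
          = {at(kitchen), have(k3), key_at(k3,kitchen), locked(d_store_lab), open(d_lab_kitchen)}

== RESULT ==
["at(kitchen)", "have(k3)", "key_at(k3,kitchen)", "locked(d_store_lab)", "open(d_lab_kitchen)"]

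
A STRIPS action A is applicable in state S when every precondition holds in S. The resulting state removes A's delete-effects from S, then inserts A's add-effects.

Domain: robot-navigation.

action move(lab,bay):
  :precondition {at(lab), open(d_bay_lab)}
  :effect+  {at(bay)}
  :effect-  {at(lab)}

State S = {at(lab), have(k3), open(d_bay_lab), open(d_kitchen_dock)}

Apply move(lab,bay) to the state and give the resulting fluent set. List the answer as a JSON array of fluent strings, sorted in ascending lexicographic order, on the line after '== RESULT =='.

Compute (S \ del) ∪ add:
  pre ⊆ S: {at(lab), open(d_bay_lab)} ⊆ S  — applicable
  S \ del = {have(k3), open(d_bay_lab), open(d_kitchen_dock)}
  ∪ add   = {at(bay), have(k3), open(d_bay_lab), open(d_kitchen_dock)}

== RESULT ==
["at(bay)", "have(k3)", "open(d_bay_lab)", "open(d_kitchen_dock)"]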